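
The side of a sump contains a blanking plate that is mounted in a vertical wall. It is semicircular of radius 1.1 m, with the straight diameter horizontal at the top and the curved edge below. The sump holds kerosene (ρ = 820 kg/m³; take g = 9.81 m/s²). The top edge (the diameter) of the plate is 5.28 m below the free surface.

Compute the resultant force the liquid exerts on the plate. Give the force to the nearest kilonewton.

γ = ρg = 820 × 9.81 / 1000 = 8.0442 kN/m³.
The centroid of a semicircle lies 4r/(3π) = 0.466854 m from the diameter, here below the top edge, so the centroid depth is h_c = 5.28 + 0.466854 = 5.74685 m.
A = πr²/2 = π × 1.1²/2 = 1.90066 m².
Resultant F = γ·h_c·A = 8.0442 × 5.74685 × 1.90066 = 87.8653 kN.

F ≈ 88 kN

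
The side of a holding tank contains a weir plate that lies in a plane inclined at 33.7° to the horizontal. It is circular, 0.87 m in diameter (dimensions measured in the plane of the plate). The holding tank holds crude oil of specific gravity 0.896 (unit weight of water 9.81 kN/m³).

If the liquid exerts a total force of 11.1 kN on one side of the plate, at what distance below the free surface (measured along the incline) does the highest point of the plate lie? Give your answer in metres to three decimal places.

γ = 0.896 × 9.81 = 8.78976 kN/m³.
A = π(0.435)² = 0.594468 m².
From F = γ·h_c·A, the centroid depth is h_c = 11.1/(8.78976 × 0.594468) = 2.12431 m.
Let θ = 33.7° be the plate's angle to the horizontal; measure y along the incline from where the plane meets the free surface. Vertical depth h = y·sinθ with sinθ = 0.554844.
Along the incline, y_c = h_c/sinθ = 2.12431/0.554844 = 3.82866 m.
The centroid is at the centre, 0.435 m below the top of the plate, so the highest point sits at y_top = 3.82866 − 0.435 = 3.39366 m along the incline.

y_top ≈ 3.394 m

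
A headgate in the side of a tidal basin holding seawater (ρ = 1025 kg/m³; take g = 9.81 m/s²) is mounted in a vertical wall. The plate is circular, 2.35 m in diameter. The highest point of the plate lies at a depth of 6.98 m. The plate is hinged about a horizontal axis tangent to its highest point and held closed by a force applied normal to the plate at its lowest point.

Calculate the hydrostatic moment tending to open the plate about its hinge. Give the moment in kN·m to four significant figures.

M ≈ 433.0 kN·m

γ = ρg = 1025 × 9.81 / 1000 = 10.05525 kN/m³.
The centroid is at the centre, 1.175 m below the top of the plate, so the centroid depth is h_c = 6.98 + 1.175 = 8.155 m.
A = π(1.175)² = 4.33736 m².
Resultant F = γ·h_c·A = 10.05525 × 8.155 × 4.33736 = 355.666 kN.
I_c = πr⁴/4 = π × 1.175⁴/4 = 1.49707 m⁴.
Centre of pressure: y_p = y_c + I_c/(y_c·A) = 8.155 + 1.49707/(8.155 × 4.33736) = 8.155 + 0.0423246 = 8.19732 m along the plane.
The resultant acts 1.175 + 0.0423246 = 1.21732 m (along the plate) below the hinge at the top edge, so the moment about the hinge is M = F × 1.21732 = 355.666 × 1.21732 = 432.959 kN·m.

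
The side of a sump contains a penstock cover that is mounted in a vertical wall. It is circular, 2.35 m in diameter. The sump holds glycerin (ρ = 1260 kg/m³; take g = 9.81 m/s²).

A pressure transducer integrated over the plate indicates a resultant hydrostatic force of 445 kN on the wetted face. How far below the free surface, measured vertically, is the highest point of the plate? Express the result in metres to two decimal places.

γ = ρg = 1260 × 9.81 / 1000 = 12.3606 kN/m³.
A = π(1.175)² = 4.33736 m².
From F = γ·h_c·A, the centroid depth is h_c = 445/(12.3606 × 4.33736) = 8.30032 m.
The centroid is at the centre, 1.175 m below the top of the plate, so the highest point sits at h_top = 8.30032 − 1.175 = 7.12532 m below the surface.

d_top ≈ 7.13 m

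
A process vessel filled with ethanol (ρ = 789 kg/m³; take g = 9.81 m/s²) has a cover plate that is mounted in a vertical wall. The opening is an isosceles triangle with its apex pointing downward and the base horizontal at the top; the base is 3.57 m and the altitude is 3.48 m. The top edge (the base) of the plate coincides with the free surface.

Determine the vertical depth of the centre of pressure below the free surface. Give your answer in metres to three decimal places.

h_p = 1.740 m

γ = ρg = 789 × 9.81 / 1000 = 7.74009 kN/m³.
With the apex down, the centroid sits h/3 = 3.48/3 = 1.16 m below the base (the top edge), so the centroid depth is h_c = 1.16 m.
A = ½ × 3.57 × 3.48 = 6.2118 m².
Resultant F = γ·h_c·A = 7.74009 × 1.16 × 6.2118 = 55.7727 kN.
I_c = b·h³/36 = 3.57 × 3.48³/36 = 4.1793 m⁴.
Centre of pressure: y_p = y_c + I_c/(y_c·A) = 1.16 + 4.1793/(1.16 × 6.2118) = 1.16 + 0.58 = 1.74 m along the plane.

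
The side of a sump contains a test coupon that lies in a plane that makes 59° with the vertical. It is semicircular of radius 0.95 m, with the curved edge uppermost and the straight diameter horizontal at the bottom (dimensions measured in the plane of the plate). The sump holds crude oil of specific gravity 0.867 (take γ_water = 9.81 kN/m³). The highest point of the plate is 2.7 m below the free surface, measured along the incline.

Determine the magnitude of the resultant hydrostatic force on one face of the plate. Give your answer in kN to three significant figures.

F ≈ 20.2 kN

γ = 0.867 × 9.81 = 8.50527 kN/m³.
The plate makes 59° with the vertical, i.e. θ = 90° − 59° = 31° to the horizontal. Measuring y along the incline from the free-surface line, vertical depth h = y·sinθ with sinθ = 0.515038.
The centroid lies 4r/(3π) = 0.403193 m above the diameter, so r − 4r/(3π) = 0.95 − 0.403193 = 0.546807 m below the topmost point, so y_c = 2.7 + 0.546807 = 3.24681 m and h_c = 3.24681 × 0.515038 = 1.67223 m.
A = πr²/2 = π × 0.95²/2 = 1.41764 m².
Resultant F = γ·h_c·A = 8.50527 × 1.67223 × 1.41764 = 20.1628 kN.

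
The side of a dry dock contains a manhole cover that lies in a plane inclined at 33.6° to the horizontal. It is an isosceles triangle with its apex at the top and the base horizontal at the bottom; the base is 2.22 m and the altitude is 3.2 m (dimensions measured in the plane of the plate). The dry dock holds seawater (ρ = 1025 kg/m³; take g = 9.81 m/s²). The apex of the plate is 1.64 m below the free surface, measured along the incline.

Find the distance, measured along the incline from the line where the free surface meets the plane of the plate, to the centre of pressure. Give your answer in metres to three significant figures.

γ = ρg = 1025 × 9.81 / 1000 = 10.05525 kN/m³.
Let θ = 33.6° be the plate's angle to the horizontal; measure y along the incline from where the plane meets the free surface. Vertical depth h = y·sinθ with sinθ = 0.553392.
With the apex up, the centroid sits 2h/3 = 2 × 3.2/3 = 2.13333 m below the apex, so y_c = 1.64 + 2.13333 = 3.77333 m and h_c = 3.77333 × 0.553392 = 2.08813 m.
A = ½ × 2.22 × 3.2 = 3.552 m².
Resultant F = γ·h_c·A = 10.05525 × 2.08813 × 3.552 = 74.5802 kN.
I_c = b·h³/36 = 2.22 × 3.2³/36 = 2.02069 m⁴.
Centre of pressure: y_p = y_c + I_c/(y_c·A) = 3.77333 + 2.02069/(3.77333 × 3.552) = 3.77333 + 0.150765 = 3.92409 m along the plane.

y_p = 3.92 m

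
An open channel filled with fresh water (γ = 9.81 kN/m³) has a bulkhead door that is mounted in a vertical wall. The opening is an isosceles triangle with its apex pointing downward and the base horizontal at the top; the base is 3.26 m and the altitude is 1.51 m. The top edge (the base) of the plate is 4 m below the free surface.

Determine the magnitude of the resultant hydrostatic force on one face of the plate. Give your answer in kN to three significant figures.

F ≈ 109 kN

γ = 9.81 kN/m³.
With the apex down, the centroid sits h/3 = 1.51/3 = 0.503333 m below the base (the top edge), so the centroid depth is h_c = 4 + 0.503333 = 4.50333 m.
A = ½ × 3.26 × 1.51 = 2.4613 m².
Resultant F = γ·h_c·A = 9.81 × 4.50333 × 2.4613 = 108.734 kN.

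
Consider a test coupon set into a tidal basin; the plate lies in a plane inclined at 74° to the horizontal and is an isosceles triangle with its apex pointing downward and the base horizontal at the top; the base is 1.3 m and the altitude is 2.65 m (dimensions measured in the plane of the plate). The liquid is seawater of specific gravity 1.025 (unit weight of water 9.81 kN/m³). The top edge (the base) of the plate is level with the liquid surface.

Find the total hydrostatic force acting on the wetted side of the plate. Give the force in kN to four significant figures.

F ≈ 14.71 kN

γ = 1.025 × 9.81 = 10.05525 kN/m³.
Let θ = 74° be the plate's angle to the horizontal; measure y along the incline from where the plane meets the free surface. Vertical depth h = y·sinθ with sinθ = 0.961262.
With the apex down, the centroid sits h/3 = 2.65/3 = 0.883333 m below the base (the top edge), so y_c = 0.883333 m and h_c = 0.883333 × 0.961262 = 0.849114 m.
A = ½ × 1.3 × 2.65 = 1.7225 m².
Resultant F = γ·h_c·A = 10.05525 × 0.849114 × 1.7225 = 14.7068 kN.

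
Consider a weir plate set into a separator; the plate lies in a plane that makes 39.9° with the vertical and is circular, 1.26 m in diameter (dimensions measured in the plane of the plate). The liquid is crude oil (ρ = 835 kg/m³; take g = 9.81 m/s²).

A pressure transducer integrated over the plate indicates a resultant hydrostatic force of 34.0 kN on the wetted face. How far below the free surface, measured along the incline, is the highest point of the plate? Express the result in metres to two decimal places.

y_top ≈ 3.71 m

γ = ρg = 835 × 9.81 / 1000 = 8.19135 kN/m³.
A = π(0.63)² = 1.2469 m².
From F = γ·h_c·A, the centroid depth is h_c = 34.0/(8.19135 × 1.2469) = 3.32883 m.
The plate makes 39.9° with the vertical, i.e. θ = 90° − 39.9° = 50.1° to the horizontal. Measuring y along the incline from the free-surface line, vertical depth h = y·sinθ with sinθ = 0.767165.
Along the incline, y_c = h_c/sinθ = 3.32883/0.767165 = 4.33913 m.
The centroid is at the centre, 0.63 m below the top of the plate, so the highest point sits at y_top = 4.33913 − 0.63 = 3.70913 m along the incline.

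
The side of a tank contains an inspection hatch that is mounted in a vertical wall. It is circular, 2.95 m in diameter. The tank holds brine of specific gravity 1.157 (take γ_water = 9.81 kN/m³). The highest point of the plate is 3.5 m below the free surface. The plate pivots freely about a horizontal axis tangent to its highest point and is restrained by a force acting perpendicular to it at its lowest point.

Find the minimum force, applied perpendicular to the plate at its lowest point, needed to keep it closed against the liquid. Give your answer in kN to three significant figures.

P ≈ 207 kN

γ = 1.157 × 9.81 = 11.35017 kN/m³.
The centroid is at the centre, 1.475 m below the top of the plate, so the centroid depth is h_c = 3.5 + 1.475 = 4.975 m.
A = π(1.475)² = 6.83493 m².
Resultant F = γ·h_c·A = 11.35017 × 4.975 × 6.83493 = 385.949 kN.
I_c = πr⁴/4 = π × 1.475⁴/4 = 3.71756 m⁴.
Centre of pressure: y_p = y_c + I_c/(y_c·A) = 4.975 + 3.71756/(4.975 × 6.83493) = 4.975 + 0.109328 = 5.08433 m along the plane.
The resultant acts 1.475 + 0.109328 = 1.58433 m (along the plate) below the hinge at the top edge, so the moment about the hinge is M = F × 1.58433 = 385.949 × 1.58433 = 611.471 kN·m.
A normal force at the bottom, 2.95 m from the hinge, must supply this moment: P = 611.471/2.95 = 207.278 kN.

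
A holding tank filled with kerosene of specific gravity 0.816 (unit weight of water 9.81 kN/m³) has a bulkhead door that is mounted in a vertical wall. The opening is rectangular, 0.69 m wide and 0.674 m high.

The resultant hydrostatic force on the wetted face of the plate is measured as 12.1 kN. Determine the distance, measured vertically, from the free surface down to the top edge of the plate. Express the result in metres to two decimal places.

d_top ≈ 2.91 m

γ = 0.816 × 9.81 = 8.00496 kN/m³.
A = 0.69 × 0.674 = 0.46506 m².
From F = γ·h_c·A, the centroid depth is h_c = 12.1/(8.00496 × 0.46506) = 3.25025 m.
The centroid lies 0.674/2 = 0.337 m below the top edge, so the top edge sits at h_top = 3.25025 − 0.337 = 2.91325 m below the surface.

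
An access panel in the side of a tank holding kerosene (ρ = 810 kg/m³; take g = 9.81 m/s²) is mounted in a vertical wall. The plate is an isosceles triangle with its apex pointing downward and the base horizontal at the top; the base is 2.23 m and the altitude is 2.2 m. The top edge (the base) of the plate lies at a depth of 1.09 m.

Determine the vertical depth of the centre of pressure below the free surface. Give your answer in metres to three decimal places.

h_p = 1.971 m

γ = ρg = 810 × 9.81 / 1000 = 7.9461 kN/m³.
With the apex down, the centroid sits h/3 = 2.2/3 = 0.733333 m below the base (the top edge), so the centroid depth is h_c = 1.09 + 0.733333 = 1.82333 m.
A = ½ × 2.23 × 2.2 = 2.453 m².
Resultant F = γ·h_c·A = 7.9461 × 1.82333 × 2.453 = 35.54 kN.
I_c = b·h³/36 = 2.23 × 2.2³/36 = 0.659584 m⁴.
Centre of pressure: y_p = y_c + I_c/(y_c·A) = 1.82333 + 0.659584/(1.82333 × 2.453) = 1.82333 + 0.147471 = 1.9708 m along the plane.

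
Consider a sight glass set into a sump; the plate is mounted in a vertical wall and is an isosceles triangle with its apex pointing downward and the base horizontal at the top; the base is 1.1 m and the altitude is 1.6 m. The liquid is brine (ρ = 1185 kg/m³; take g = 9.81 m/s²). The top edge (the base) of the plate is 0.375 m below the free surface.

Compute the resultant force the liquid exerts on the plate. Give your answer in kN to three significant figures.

F ≈ 9.29 kN

γ = ρg = 1185 × 9.81 / 1000 = 11.62485 kN/m³.
With the apex down, the centroid sits h/3 = 1.6/3 = 0.533333 m below the base (the top edge), so the centroid depth is h_c = 0.375 + 0.533333 = 0.908333 m.
A = ½ × 1.1 × 1.6 = 0.88 m².
Resultant F = γ·h_c·A = 11.62485 × 0.908333 × 0.88 = 9.29213 kN.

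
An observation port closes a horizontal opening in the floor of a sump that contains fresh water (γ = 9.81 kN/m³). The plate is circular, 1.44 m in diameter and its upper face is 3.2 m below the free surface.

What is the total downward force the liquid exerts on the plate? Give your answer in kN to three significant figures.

γ = 9.81 kN/m³.
The plate is horizontal, so pressure is uniform at p = γ·h = 9.81 × 3.2 = 31.392 kN/m².
A = π(0.72)² = 1.6286 m².
F = p·A = 31.392 × 1.6286 = 51.125 kN.

F ≈ 51.1 kN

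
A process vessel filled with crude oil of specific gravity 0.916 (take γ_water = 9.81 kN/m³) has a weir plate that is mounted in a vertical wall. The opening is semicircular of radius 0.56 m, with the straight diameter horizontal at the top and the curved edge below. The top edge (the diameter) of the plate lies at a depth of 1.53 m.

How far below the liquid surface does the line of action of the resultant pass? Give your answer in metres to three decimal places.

γ = 0.916 × 9.81 = 8.98596 kN/m³.
The centroid of a semicircle lies 4r/(3π) = 0.237671 m from the diameter, here below the top edge, so the centroid depth is h_c = 1.53 + 0.237671 = 1.76767 m.
A = πr²/2 = π × 0.56²/2 = 0.492602 m².
Resultant F = γ·h_c·A = 8.98596 × 1.76767 × 0.492602 = 7.82459 kN.
I_c = (π/8 − 8/(9π))·r⁴ = 0.109757 × 0.56⁴ = 0.010794 m⁴.
Centre of pressure: y_p = y_c + I_c/(y_c·A) = 1.76767 + 0.010794/(1.76767 × 0.492602) = 1.76767 + 0.0123961 = 1.78007 m along the plane.

h_p = 1.780 m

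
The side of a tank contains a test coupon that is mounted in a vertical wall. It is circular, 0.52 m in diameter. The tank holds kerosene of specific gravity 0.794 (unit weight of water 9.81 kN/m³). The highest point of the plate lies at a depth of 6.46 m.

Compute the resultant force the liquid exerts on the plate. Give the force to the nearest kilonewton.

F ≈ 11 kN

γ = 0.794 × 9.81 = 7.78914 kN/m³.
The centroid is at the centre, 0.26 m below the top of the plate, so the centroid depth is h_c = 6.46 + 0.26 = 6.72 m.
A = π(0.26)² = 0.212372 m².
Resultant F = γ·h_c·A = 7.78914 × 6.72 × 0.212372 = 11.1162 kN.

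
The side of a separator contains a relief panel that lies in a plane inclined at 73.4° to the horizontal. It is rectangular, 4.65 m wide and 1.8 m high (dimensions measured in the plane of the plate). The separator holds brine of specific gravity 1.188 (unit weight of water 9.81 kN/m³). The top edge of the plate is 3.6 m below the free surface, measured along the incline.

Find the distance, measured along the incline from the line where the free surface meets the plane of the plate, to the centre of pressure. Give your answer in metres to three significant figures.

γ = 1.188 × 9.81 = 11.65428 kN/m³.
Let θ = 73.4° be the plate's angle to the horizontal; measure y along the incline from where the plane meets the free surface. Vertical depth h = y·sinθ with sinθ = 0.958323.
The centroid lies 1.8/2 = 0.9 m below the top edge, so y_c = 3.6 + 0.9 = 4.5 m and h_c = 4.5 × 0.958323 = 4.31245 m.
A = 4.65 × 1.8 = 8.37 m².
Resultant F = γ·h_c·A = 11.65428 × 4.31245 × 8.37 = 420.664 kN.
I_c = b·h³/12 = 4.65 × 1.8³/12 = 2.2599 m⁴.
Centre of pressure: y_p = y_c + I_c/(y_c·A) = 4.5 + 2.2599/(4.5 × 8.37) = 4.5 + 0.06 = 4.56 m along the plane.

y_p = 4.56 m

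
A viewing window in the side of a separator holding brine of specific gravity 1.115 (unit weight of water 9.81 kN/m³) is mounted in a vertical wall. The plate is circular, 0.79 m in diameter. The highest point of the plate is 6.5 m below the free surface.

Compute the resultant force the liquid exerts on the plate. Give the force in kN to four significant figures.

γ = 1.115 × 9.81 = 10.93815 kN/m³.
The centroid is at the centre, 0.395 m below the top of the plate, so the centroid depth is h_c = 6.5 + 0.395 = 6.895 m.
A = π(0.395)² = 0.490167 m².
Resultant F = γ·h_c·A = 10.93815 × 6.895 × 0.490167 = 36.9677 kN.

F ≈ 36.97 kN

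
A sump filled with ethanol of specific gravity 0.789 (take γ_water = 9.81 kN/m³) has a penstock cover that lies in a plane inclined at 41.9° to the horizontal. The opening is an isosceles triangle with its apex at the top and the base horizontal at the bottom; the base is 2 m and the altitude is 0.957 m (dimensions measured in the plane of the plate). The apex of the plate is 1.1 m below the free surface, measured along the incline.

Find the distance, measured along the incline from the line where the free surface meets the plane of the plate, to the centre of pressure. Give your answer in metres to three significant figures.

y_p = 1.77 m

γ = 0.789 × 9.81 = 7.74009 kN/m³.
Let θ = 41.9° be the plate's angle to the horizontal; measure y along the incline from where the plane meets the free surface. Vertical depth h = y·sinθ with sinθ = 0.667833.
With the apex up, the centroid sits 2h/3 = 2 × 0.957/3 = 0.638 m below the apex, so y_c = 1.1 + 0.638 = 1.738 m and h_c = 1.738 × 0.667833 = 1.16069 m.
A = ½ × 2 × 0.957 = 0.957 m².
Resultant F = γ·h_c·A = 7.74009 × 1.16069 × 0.957 = 8.59754 kN.
I_c = b·h³/36 = 2 × 0.957³/36 = 0.0486926 m⁴.
Centre of pressure: y_p = y_c + I_c/(y_c·A) = 1.738 + 0.0486926/(1.738 × 0.957) = 1.738 + 0.0292753 = 1.76728 m along the plane.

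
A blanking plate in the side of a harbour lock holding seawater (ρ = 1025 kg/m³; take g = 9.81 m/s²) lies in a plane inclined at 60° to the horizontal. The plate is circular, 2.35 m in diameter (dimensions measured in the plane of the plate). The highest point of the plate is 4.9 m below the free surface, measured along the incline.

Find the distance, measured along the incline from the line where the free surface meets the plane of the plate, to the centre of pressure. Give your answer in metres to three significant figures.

y_p = 6.13 m

γ = ρg = 1025 × 9.81 / 1000 = 10.05525 kN/m³.
Let θ = 60° be the plate's angle to the horizontal; measure y along the incline from where the plane meets the free surface. Vertical depth h = y·sinθ with sinθ = 0.866025.
The centroid is at the centre, 1.175 m below the top of the plate, so y_c = 4.9 + 1.175 = 6.075 m and h_c = 6.075 × 0.866025 = 5.2611 m.
A = π(1.175)² = 4.33736 m².
Resultant F = γ·h_c·A = 10.05525 × 5.2611 × 4.33736 = 229.454 kN.
I_c = πr⁴/4 = π × 1.175⁴/4 = 1.49707 m⁴.
Centre of pressure: y_p = y_c + I_c/(y_c·A) = 6.075 + 1.49707/(6.075 × 4.33736) = 6.075 + 0.056816 = 6.13182 m along the plane.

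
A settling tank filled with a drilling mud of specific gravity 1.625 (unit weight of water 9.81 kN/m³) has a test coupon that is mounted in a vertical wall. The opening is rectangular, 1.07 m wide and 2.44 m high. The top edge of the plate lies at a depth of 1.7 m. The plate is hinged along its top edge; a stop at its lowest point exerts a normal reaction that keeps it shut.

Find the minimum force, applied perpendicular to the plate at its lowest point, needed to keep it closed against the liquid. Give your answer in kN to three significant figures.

P ≈ 69.2 kN

γ = 1.625 × 9.81 = 15.94125 kN/m³.
The centroid lies 2.44/2 = 1.22 m below the top edge, so the centroid depth is h_c = 1.7 + 1.22 = 2.92 m.
A = 1.07 × 2.44 = 2.6108 m².
Resultant F = γ·h_c·A = 15.94125 × 2.92 × 2.6108 = 121.529 kN.
I_c = b·h³/12 = 1.07 × 2.44³/12 = 1.2953 m⁴.
Centre of pressure: y_p = y_c + I_c/(y_c·A) = 2.92 + 1.2953/(2.92 × 2.6108) = 2.92 + 0.169908 = 3.08991 m along the plane.
The resultant acts 1.22 + 0.169908 = 1.38991 m (along the plate) below the hinge at the top edge, so the moment about the hinge is M = F × 1.38991 = 121.529 × 1.38991 = 168.914 kN·m.
A normal force at the bottom, 2.44 m from the hinge, must supply this moment: P = 168.914/2.44 = 69.227 kN.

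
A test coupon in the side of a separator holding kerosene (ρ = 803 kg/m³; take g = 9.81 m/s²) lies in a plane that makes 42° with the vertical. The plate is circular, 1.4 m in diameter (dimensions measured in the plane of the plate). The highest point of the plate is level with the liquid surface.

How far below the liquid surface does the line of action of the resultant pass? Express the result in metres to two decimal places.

h_p = 0.65 m

γ = ρg = 803 × 9.81 / 1000 = 7.87743 kN/m³.
The plate makes 42° with the vertical, i.e. θ = 90° − 42° = 48° to the horizontal. Measuring y along the incline from the free-surface line, vertical depth h = y·sinθ with sinθ = 0.743145.
The centroid is at the centre, 0.7 m below the top of the plate, so y_c = 0.7 m and h_c = 0.7 × 0.743145 = 0.520201 m.
A = π(0.7)² = 1.53938 m².
Resultant F = γ·h_c·A = 7.87743 × 0.520201 × 1.53938 = 6.30814 kN.
I_c = πr⁴/4 = π × 0.7⁴/4 = 0.188574 m⁴.
Centre of pressure: y_p = y_c + I_c/(y_c·A) = 0.7 + 0.188574/(0.7 × 1.53938) = 0.7 + 0.175 = 0.875 m along the plane.
Vertically, h_p = y_p·sinθ = 0.875 × 0.743145 = 0.650252 m.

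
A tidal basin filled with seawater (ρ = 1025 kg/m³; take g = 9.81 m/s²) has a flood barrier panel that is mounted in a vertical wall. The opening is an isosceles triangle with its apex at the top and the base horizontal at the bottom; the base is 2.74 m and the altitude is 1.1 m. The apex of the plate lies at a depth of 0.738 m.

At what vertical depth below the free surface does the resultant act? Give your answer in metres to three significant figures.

γ = ρg = 1025 × 9.81 / 1000 = 10.05525 kN/m³.
With the apex up, the centroid sits 2h/3 = 2 × 1.1/3 = 0.733333 m below the apex, so the centroid depth is h_c = 0.738 + 0.733333 = 1.47133 m.
A = ½ × 2.74 × 1.1 = 1.507 m².
Resultant F = γ·h_c·A = 10.05525 × 1.47133 × 1.507 = 22.2954 kN.
I_c = b·h³/36 = 2.74 × 1.1³/36 = 0.101304 m⁴.
Centre of pressure: y_p = y_c + I_c/(y_c·A) = 1.47133 + 0.101304/(1.47133 × 1.507) = 1.47133 + 0.0456881 = 1.51702 m along the plane.

h_p = 1.52 m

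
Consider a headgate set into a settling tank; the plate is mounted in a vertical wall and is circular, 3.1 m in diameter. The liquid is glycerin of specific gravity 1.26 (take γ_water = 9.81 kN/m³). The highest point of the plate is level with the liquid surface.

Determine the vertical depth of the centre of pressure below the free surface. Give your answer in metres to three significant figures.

h_p = 1.94 m

γ = 1.26 × 9.81 = 12.3606 kN/m³.
The centroid is at the centre, 1.55 m below the top of the plate, so the centroid depth is h_c = 1.55 m.
A = π(1.55)² = 7.54768 m².
Resultant F = γ·h_c·A = 12.3606 × 1.55 × 7.54768 = 144.605 kN.
I_c = πr⁴/4 = π × 1.55⁴/4 = 4.53332 m⁴.
Centre of pressure: y_p = y_c + I_c/(y_c·A) = 1.55 + 4.53332/(1.55 × 7.54768) = 1.55 + 0.3875 = 1.9375 m along the plane.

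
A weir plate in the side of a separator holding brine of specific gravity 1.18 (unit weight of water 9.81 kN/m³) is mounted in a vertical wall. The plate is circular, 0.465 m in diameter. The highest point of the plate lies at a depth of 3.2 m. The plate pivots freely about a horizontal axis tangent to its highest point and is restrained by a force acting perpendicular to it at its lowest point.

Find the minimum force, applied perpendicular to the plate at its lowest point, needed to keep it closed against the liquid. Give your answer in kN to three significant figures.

P ≈ 3.43 kN

γ = 1.18 × 9.81 = 11.5758 kN/m³.
The centroid is at the centre, 0.2325 m below the top of the plate, so the centroid depth is h_c = 3.2 + 0.2325 = 3.4325 m.
A = π(0.2325)² = 0.169823 m².
Resultant F = γ·h_c·A = 11.5758 × 3.4325 × 0.169823 = 6.74774 kN.
I_c = πr⁴/4 = π × 0.2325⁴/4 = 0.00229499 m⁴.
Centre of pressure: y_p = y_c + I_c/(y_c·A) = 3.4325 + 0.00229499/(3.4325 × 0.169823) = 3.4325 + 0.00393708 = 3.43644 m along the plane.
The resultant acts 0.2325 + 0.00393708 = 0.236437 m (along the plate) below the hinge at the top edge, so the moment about the hinge is M = F × 0.236437 = 6.74774 × 0.236437 = 1.59542 kN·m.
A normal force at the bottom, 0.465 m from the hinge, must supply this moment: P = 1.59542/0.465 = 3.43101 kN.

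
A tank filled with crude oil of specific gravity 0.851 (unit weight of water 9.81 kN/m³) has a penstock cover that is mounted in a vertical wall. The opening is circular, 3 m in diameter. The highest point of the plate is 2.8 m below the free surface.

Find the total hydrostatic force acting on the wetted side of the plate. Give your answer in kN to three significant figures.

γ = 0.851 × 9.81 = 8.34831 kN/m³.
The centroid is at the centre, 1.5 m below the top of the plate, so the centroid depth is h_c = 2.8 + 1.5 = 4.3 m.
A = π(1.5)² = 7.06858 m².
Resultant F = γ·h_c·A = 8.34831 × 4.3 × 7.06858 = 253.746 kN.

F ≈ 254 kN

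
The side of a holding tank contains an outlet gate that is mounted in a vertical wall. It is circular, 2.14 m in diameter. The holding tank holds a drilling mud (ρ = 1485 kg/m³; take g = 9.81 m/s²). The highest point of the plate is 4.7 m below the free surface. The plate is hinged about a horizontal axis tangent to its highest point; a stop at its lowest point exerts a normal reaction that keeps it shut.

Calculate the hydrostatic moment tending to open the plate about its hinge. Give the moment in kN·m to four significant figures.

M ≈ 338.5 kN·m

γ = ρg = 1485 × 9.81 / 1000 = 14.56785 kN/m³.
The centroid is at the centre, 1.07 m below the top of the plate, so the centroid depth is h_c = 4.7 + 1.07 = 5.77 m.
A = π(1.07)² = 3.59681 m².
Resultant F = γ·h_c·A = 14.56785 × 5.77 × 3.59681 = 302.335 kN.
I_c = πr⁴/4 = π × 1.07⁴/4 = 1.0295 m⁴.
Centre of pressure: y_p = y_c + I_c/(y_c·A) = 5.77 + 1.0295/(5.77 × 3.59681) = 5.77 + 0.0496059 = 5.81961 m along the plane.
The resultant acts 1.07 + 0.0496059 = 1.11961 m (along the plate) below the hinge at the top edge, so the moment about the hinge is M = F × 1.11961 = 302.335 × 1.11961 = 338.497 kN·m.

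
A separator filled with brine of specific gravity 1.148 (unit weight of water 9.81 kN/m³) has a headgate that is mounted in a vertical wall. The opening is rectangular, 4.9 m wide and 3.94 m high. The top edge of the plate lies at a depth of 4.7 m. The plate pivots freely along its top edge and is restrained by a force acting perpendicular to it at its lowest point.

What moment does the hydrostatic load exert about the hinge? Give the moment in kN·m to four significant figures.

M ≈ 3138 kN·m

γ = 1.148 × 9.81 = 11.26188 kN/m³.
The centroid lies 3.94/2 = 1.97 m below the top edge, so the centroid depth is h_c = 4.7 + 1.97 = 6.67 m.
A = 4.9 × 3.94 = 19.306 m².
Resultant F = γ·h_c·A = 11.26188 × 6.67 × 19.306 = 1450.2 kN.
I_c = b·h³/12 = 4.9 × 3.94³/12 = 24.9749 m⁴.
Centre of pressure: y_p = y_c + I_c/(y_c·A) = 6.67 + 24.9749/(6.67 × 19.306) = 6.67 + 0.193948 = 6.86395 m along the plane.
The resultant acts 1.97 + 0.193948 = 2.16395 m (along the plate) below the hinge at the top edge, so the moment about the hinge is M = F × 2.16395 = 1450.2 × 2.16395 = 3138.16 kN·m.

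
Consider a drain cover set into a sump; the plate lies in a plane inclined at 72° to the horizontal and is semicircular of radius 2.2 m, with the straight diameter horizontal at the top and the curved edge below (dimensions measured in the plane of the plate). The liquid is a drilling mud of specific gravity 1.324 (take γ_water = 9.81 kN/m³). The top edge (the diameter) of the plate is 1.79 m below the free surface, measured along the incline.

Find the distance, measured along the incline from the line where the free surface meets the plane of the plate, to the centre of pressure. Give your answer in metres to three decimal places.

γ = 1.324 × 9.81 = 12.98844 kN/m³.
Let θ = 72° be the plate's angle to the horizontal; measure y along the incline from where the plane meets the free surface. Vertical depth h = y·sinθ with sinθ = 0.951057.
The centroid of a semicircle lies 4r/(3π) = 0.933709 m from the diameter, here below the top edge, so y_c = 1.79 + 0.933709 = 2.72371 m and h_c = 2.72371 × 0.951057 = 2.5904 m.
A = πr²/2 = π × 2.2²/2 = 7.60265 m².
Resultant F = γ·h_c·A = 12.98844 × 2.5904 × 7.60265 = 255.793 kN.
I_c = (π/8 − 8/(9π))·r⁴ = 0.109757 × 2.2⁴ = 2.57112 m⁴.
Centre of pressure: y_p = y_c + I_c/(y_c·A) = 2.72371 + 2.57112/(2.72371 × 7.60265) = 2.72371 + 0.124164 = 2.84787 m along the plane.

y_p = 2.848 m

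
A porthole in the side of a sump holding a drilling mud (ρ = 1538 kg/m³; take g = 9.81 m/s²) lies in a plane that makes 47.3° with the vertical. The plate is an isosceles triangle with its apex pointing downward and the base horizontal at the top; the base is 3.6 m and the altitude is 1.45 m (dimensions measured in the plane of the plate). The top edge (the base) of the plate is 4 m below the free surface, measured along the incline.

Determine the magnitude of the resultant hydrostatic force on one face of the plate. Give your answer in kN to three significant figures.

F ≈ 120 kN

γ = ρg = 1538 × 9.81 / 1000 = 15.08778 kN/m³.
The plate makes 47.3° with the vertical, i.e. θ = 90° − 47.3° = 42.7° to the horizontal. Measuring y along the incline from the free-surface line, vertical depth h = y·sinθ with sinθ = 0.678160.
With the apex down, the centroid sits h/3 = 1.45/3 = 0.483333 m below the base (the top edge), so y_c = 4 + 0.483333 = 4.48333 m and h_c = 4.48333 × 0.678160 = 3.04042 m.
A = ½ × 3.6 × 1.45 = 2.61 m².
Resultant F = γ·h_c·A = 15.08778 × 3.04042 × 2.61 = 119.729 kN.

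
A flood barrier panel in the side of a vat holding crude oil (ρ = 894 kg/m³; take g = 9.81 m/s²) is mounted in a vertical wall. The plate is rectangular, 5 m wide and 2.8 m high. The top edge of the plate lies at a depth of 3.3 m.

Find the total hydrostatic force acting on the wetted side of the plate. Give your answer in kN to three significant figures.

γ = ρg = 894 × 9.81 / 1000 = 8.77014 kN/m³.
The centroid lies 2.8/2 = 1.4 m below the top edge, so the centroid depth is h_c = 3.3 + 1.4 = 4.7 m.
A = 5 × 2.8 = 14 m².
Resultant F = γ·h_c·A = 8.77014 × 4.7 × 14 = 577.075 kN.

F ≈ 577 kN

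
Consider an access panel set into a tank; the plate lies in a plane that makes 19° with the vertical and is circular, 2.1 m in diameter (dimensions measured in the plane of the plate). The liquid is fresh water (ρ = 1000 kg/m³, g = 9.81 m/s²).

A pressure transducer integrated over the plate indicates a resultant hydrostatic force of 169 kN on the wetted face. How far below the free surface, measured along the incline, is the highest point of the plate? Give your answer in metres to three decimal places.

γ = ρg = 1000 × 9.81 = 9810 N/m³ = 9.81 kN/m³.
A = π(1.05)² = 3.46361 m².
From F = γ·h_c·A, the centroid depth is h_c = 169/(9.81 × 3.46361) = 4.9738 m.
The plate makes 19° with the vertical, i.e. θ = 90° − 19° = 71° to the horizontal. Measuring y along the incline from the free-surface line, vertical depth h = y·sinθ with sinθ = 0.945519.
Along the incline, y_c = h_c/sinθ = 4.9738/0.945519 = 5.26039 m.
The centroid is at the centre, 1.05 m below the top of the plate, so the highest point sits at y_top = 5.26039 − 1.05 = 4.21039 m along the incline.

y_top ≈ 4.210 m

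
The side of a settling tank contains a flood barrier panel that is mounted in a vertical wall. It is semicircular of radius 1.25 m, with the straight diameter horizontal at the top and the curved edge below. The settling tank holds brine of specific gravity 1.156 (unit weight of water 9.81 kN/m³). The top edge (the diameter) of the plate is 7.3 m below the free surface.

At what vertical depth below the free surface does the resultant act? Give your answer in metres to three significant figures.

h_p = 7.84 m

γ = 1.156 × 9.81 = 11.34036 kN/m³.
The centroid of a semicircle lies 4r/(3π) = 0.530516 m from the diameter, here below the top edge, so the centroid depth is h_c = 7.3 + 0.530516 = 7.83052 m.
A = πr²/2 = π × 1.25²/2 = 2.45437 m².
Resultant F = γ·h_c·A = 11.34036 × 7.83052 × 2.45437 = 217.95 kN.
I_c = (π/8 − 8/(9π))·r⁴ = 0.109757 × 1.25⁴ = 0.267961 m⁴.
Centre of pressure: y_p = y_c + I_c/(y_c·A) = 7.83052 + 0.267961/(7.83052 × 2.45437) = 7.83052 + 0.0139425 = 7.84446 m along the plane.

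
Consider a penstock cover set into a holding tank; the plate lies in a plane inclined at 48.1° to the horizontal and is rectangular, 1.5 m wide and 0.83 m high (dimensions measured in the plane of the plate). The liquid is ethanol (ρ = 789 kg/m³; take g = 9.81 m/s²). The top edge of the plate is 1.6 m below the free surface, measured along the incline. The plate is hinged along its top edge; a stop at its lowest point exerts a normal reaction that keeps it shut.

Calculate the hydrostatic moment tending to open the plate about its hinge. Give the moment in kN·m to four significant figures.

γ = ρg = 789 × 9.81 / 1000 = 7.74009 kN/m³.
Let θ = 48.1° be the plate's angle to the horizontal; measure y along the incline from where the plane meets the free surface. Vertical depth h = y·sinθ with sinθ = 0.744312.
The centroid lies 0.83/2 = 0.415 m below the top edge, so y_c = 1.6 + 0.415 = 2.015 m and h_c = 2.015 × 0.744312 = 1.49979 m.
A = 1.5 × 0.83 = 1.245 m².
Resultant F = γ·h_c·A = 7.74009 × 1.49979 × 1.245 = 14.4526 kN.
I_c = b·h³/12 = 1.5 × 0.83³/12 = 0.0714734 m⁴.
Centre of pressure: y_p = y_c + I_c/(y_c·A) = 2.015 + 0.0714734/(2.015 × 1.245) = 2.015 + 0.0284905 = 2.04349 m along the plane.
The resultant acts 0.415 + 0.0284905 = 0.44349 m (along the plate) below the hinge at the top edge, so the moment about the hinge is M = F × 0.44349 = 14.4526 × 0.44349 = 6.40958 kN·m.

M ≈ 6.410 kN·m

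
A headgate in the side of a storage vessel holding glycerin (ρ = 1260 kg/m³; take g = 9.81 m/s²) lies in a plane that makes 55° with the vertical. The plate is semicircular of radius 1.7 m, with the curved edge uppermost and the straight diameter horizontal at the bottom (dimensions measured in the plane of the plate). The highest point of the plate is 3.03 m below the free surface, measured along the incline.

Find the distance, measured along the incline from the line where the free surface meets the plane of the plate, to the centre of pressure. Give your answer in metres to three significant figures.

y_p = 4.06 m

γ = ρg = 1260 × 9.81 / 1000 = 12.3606 kN/m³.
The plate makes 55° with the vertical, i.e. θ = 90° − 55° = 35° to the horizontal. Measuring y along the incline from the free-surface line, vertical depth h = y·sinθ with sinθ = 0.573576.
The centroid lies 4r/(3π) = 0.721502 m above the diameter, so r − 4r/(3π) = 1.7 − 0.721502 = 0.978498 m below the topmost point, so y_c = 3.03 + 0.978498 = 4.0085 m and h_c = 4.0085 × 0.573576 = 2.29918 m.
A = πr²/2 = π × 1.7²/2 = 4.5396 m².
Resultant F = γ·h_c·A = 12.3606 × 2.29918 × 4.5396 = 129.012 kN.
I_c = (π/8 − 8/(9π))·r⁴ = 0.109757 × 1.7⁴ = 0.916701 m⁴.
Centre of pressure: y_p = y_c + I_c/(y_c·A) = 4.0085 + 0.916701/(4.0085 × 4.5396) = 4.0085 + 0.0503765 = 4.05888 m along the plane.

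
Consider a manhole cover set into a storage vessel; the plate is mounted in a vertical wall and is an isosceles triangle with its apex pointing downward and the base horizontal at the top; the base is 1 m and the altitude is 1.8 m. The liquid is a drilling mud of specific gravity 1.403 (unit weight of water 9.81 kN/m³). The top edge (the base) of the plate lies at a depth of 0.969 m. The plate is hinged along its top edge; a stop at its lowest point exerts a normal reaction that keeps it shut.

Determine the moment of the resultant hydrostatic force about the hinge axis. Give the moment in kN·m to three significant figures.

M ≈ 13.9 kN·m

γ = 1.403 × 9.81 = 13.76343 kN/m³.
With the apex down, the centroid sits h/3 = 1.8/3 = 0.6 m below the base (the top edge), so the centroid depth is h_c = 0.969 + 0.6 = 1.569 m.
A = ½ × 1 × 1.8 = 0.9 m².
Resultant F = γ·h_c·A = 13.76343 × 1.569 × 0.9 = 19.4353 kN.
I_c = b·h³/36 = 1 × 1.8³/36 = 0.162 m⁴.
Centre of pressure: y_p = y_c + I_c/(y_c·A) = 1.569 + 0.162/(1.569 × 0.9) = 1.569 + 0.114723 = 1.68372 m along the plane.
The resultant acts 0.6 + 0.114723 = 0.714723 m (along the plate) below the hinge at the top edge, so the moment about the hinge is M = F × 0.714723 = 19.4353 × 0.714723 = 13.8909 kN·m.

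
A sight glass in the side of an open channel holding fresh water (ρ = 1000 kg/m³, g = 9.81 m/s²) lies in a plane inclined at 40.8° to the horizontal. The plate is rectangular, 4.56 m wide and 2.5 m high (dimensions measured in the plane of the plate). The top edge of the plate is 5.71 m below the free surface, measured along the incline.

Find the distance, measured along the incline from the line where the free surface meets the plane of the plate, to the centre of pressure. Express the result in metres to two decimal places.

γ = ρg = 1000 × 9.81 = 9810 N/m³ = 9.81 kN/m³.
Let θ = 40.8° be the plate's angle to the horizontal; measure y along the incline from where the plane meets the free surface. Vertical depth h = y·sinθ with sinθ = 0.653421.
The centroid lies 2.5/2 = 1.25 m below the top edge, so y_c = 5.71 + 1.25 = 6.96 m and h_c = 6.96 × 0.653421 = 4.54781 m.
A = 4.56 × 2.5 = 11.4 m².
Resultant F = γ·h_c·A = 9.81 × 4.54781 × 11.4 = 508.6 kN.
I_c = b·h³/12 = 4.56 × 2.5³/12 = 5.9375 m⁴.
Centre of pressure: y_p = y_c + I_c/(y_c·A) = 6.96 + 5.9375/(6.96 × 11.4) = 6.96 + 0.0748324 = 7.03483 m along the plane.

y_p = 7.03 m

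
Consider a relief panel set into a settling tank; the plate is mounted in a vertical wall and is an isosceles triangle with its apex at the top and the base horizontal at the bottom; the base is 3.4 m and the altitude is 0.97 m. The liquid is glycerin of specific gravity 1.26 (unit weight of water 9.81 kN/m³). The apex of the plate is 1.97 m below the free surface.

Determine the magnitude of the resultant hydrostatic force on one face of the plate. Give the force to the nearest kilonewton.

γ = 1.26 × 9.81 = 12.3606 kN/m³.
With the apex up, the centroid sits 2h/3 = 2 × 0.97/3 = 0.646667 m below the apex, so the centroid depth is h_c = 1.97 + 0.646667 = 2.61667 m.
A = ½ × 3.4 × 0.97 = 1.649 m².
Resultant F = γ·h_c·A = 12.3606 × 2.61667 × 1.649 = 53.3346 kN.

F ≈ 53 kN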